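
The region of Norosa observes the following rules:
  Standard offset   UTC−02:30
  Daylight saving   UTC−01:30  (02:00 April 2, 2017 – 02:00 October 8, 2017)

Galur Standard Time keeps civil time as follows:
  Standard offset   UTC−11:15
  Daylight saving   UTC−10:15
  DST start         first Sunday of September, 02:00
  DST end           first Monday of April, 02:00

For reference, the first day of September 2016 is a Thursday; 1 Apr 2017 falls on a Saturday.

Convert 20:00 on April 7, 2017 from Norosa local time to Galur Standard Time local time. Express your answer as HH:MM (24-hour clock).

10:15

April 7, 2017 falls between 2 April and 8 October, so daylight saving is in effect and Norosa is at UTC−01:30.
20:00 Norosa + 1h30m = 21:30 UTC.
1 September 2016 is a Thursday, so the first Sunday is September 4.
1 April 2017 is a Saturday, so the first Monday is April 3.
At the standard offset (UTC−11:15), 21:30 UTC − 11h15m = 10:15 Galur Standard Time standard time.
The standard-time date in Galur Standard Time, April 7, 2017, is outside the daylight-saving period (4 September 2016 – 3 April 2017), so Galur Standard Time is on standard time, UTC−11:15.
21:30 UTC − 11h15m = 10:15 Galur Standard Time.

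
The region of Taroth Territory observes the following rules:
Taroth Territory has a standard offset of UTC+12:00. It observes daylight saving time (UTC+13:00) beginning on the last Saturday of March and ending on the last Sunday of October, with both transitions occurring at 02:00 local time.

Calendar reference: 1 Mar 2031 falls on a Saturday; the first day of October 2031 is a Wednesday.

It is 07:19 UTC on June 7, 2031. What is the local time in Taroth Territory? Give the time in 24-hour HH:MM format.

1 March 2031 is a Saturday, so Saturdays fall on 1, 8, 15, 22, 29; the last is March 29.
1 October 2031 is a Wednesday, so Sundays fall on 5, 12, 19, 26; the last is October 26.
At the standard offset (UTC+12:00), 07:19 UTC + 12h = 19:19 Taroth Territory standard time.
Daylight saving runs 29 March – 26 October; the standard-time date in Taroth Territory, June 7, 2031, is inside that window, so Taroth Territory is at UTC+13:00.
07:19 UTC + 13h = 20:19 local.

20:19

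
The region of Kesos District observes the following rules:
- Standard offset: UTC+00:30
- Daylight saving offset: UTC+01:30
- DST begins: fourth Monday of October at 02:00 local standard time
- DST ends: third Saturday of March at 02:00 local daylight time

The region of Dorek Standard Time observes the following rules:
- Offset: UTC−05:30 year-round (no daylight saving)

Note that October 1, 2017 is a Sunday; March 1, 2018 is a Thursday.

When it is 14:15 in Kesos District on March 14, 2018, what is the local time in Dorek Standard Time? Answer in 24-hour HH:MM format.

07:15

1 October 2017 is a Sunday, so the first Monday is October 2 and the fourth is October 23.
1 March 2018 is a Thursday, so the first Saturday is March 3 and the third is March 17.
Daylight saving runs 23 October 2017 – 17 March 2018; March 14, 2018 is inside that window, so Kesos District is at UTC+01:30.
14:15 Kesos District − 1h30m = 12:45 UTC.
Dorek Standard Time stays on UTC−05:30 all year.
12:45 UTC − 5h30m = 07:15 Dorek Standard Time.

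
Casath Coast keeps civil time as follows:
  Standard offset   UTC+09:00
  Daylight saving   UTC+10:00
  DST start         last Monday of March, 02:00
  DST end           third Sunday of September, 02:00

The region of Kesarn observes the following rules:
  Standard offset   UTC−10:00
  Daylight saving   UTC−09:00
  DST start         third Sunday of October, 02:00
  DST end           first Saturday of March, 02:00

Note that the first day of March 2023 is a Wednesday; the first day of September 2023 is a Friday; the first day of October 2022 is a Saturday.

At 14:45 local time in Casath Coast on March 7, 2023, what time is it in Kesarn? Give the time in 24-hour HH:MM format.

19:45

1 March 2023 is a Wednesday, so Mondays fall on 6, 13, 20, 27; the last is March 27.
1 September 2023 is a Friday, so the first Sunday is September 3 and the third is September 17.
Daylight saving runs 27 March – 17 September; March 7, 2023 is outside that window, so Casath Coast is on standard time at UTC+09:00.
14:45 Casath Coast − 9h = 05:45 UTC.
1 October 2022 is a Saturday, so the first Sunday is October 2 and the third is October 16.
1 March 2023 is a Wednesday, so the first Saturday is March 4.
At the standard offset (UTC−10:00), 05:45 UTC − 10h = 19:45 Kesarn standard time (rolling into the previous day, 6 March 2023).
Daylight saving runs 16 October 2022 – 4 March 2023; the standard-time date in Kesarn, March 6, 2023, is outside that window, so Kesarn is on standard time at UTC−10:00.
05:45 UTC − 10h = 19:45 Kesarn (rolling into the previous day, 6 March 2023).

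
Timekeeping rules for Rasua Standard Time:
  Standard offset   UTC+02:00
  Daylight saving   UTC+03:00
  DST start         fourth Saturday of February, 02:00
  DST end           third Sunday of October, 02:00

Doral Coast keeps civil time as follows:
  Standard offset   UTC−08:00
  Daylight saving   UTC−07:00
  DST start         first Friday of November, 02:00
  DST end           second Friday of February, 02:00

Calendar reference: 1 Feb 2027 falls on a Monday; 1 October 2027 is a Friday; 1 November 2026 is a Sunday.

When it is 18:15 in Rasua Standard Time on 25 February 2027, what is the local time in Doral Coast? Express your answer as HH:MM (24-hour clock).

1 February 2027 is a Monday, so the first Saturday is February 6 and the fourth is February 27.
1 October 2027 is a Friday, so the first Sunday is October 3 and the third is October 17.
Daylight saving runs 27 February – 17 October; 25 February 2027 is outside that window, so Rasua Standard Time is on standard time at UTC+02:00.
18:15 Rasua Standard Time − 2h = 16:15 UTC.
1 November 2026 is a Sunday, so the first Friday is November 6.
1 February 2027 is a Monday, so the first Friday is February 5 and the second is February 12.
At the standard offset (UTC−08:00), 16:15 UTC − 8h = 08:15 Doral Coast standard time.
Daylight saving runs 6 November 2026 – 12 February 2027; the standard-time date in Doral Coast, 25 February 2027, is outside that window, so Doral Coast is on standard time at UTC−08:00.
16:15 UTC − 8h = 08:15 Doral Coast.

08:15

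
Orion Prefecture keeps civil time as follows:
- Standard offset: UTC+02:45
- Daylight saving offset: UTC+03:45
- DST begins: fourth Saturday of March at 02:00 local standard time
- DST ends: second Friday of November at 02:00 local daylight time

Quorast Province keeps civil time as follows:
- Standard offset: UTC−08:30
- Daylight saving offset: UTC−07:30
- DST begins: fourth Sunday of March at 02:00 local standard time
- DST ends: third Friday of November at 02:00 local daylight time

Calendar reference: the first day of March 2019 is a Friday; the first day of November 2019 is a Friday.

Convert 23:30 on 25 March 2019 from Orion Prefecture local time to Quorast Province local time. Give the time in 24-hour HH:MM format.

12:15

1 March 2019 is a Friday, so the first Saturday is March 2 and the fourth is March 23.
1 November 2019 is a Friday, so the first Friday is November 1 and the second is November 8.
Daylight saving runs 23 March – 8 November; 25 March 2019 is inside that window, so Orion Prefecture is at UTC+03:45.
23:30 Orion Prefecture − 3h45m = 19:45 UTC.
1 March 2019 is a Friday, so the first Sunday is March 3 and the fourth is March 24.
1 November 2019 is a Friday, so the first Friday is November 1 and the third is November 15.
At the standard offset (UTC−08:30), 19:45 UTC − 8h30m = 11:15 Quorast Province standard time.
The standard-time date in Quorast Province, 25 March 2019, falls between 24 March and 15 November, so daylight saving is in effect and Quorast Province is at UTC−07:30.
19:45 UTC − 7h30m = 12:15 Quorast Province.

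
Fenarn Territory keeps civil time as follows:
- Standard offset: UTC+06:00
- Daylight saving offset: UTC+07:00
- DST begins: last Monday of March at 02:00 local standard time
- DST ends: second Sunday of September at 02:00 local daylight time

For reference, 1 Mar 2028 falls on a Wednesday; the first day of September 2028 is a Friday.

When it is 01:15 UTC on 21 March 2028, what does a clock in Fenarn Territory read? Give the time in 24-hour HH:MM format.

07:15

1 March 2028 is a Wednesday, so Mondays fall on 6, 13, 20, 27; the last is March 27.
1 September 2028 is a Friday, so the first Sunday is September 3 and the second is September 10.
At the standard offset (UTC+06:00), 01:15 UTC + 6h = 07:15 Fenarn Territory standard time.
The standard-time date in Fenarn Territory, 21 March 2028, does not fall between 27 March and 10 September, so daylight saving is not in effect and Fenarn Territory is at UTC+06:00.
01:15 UTC + 6h = 07:15 local.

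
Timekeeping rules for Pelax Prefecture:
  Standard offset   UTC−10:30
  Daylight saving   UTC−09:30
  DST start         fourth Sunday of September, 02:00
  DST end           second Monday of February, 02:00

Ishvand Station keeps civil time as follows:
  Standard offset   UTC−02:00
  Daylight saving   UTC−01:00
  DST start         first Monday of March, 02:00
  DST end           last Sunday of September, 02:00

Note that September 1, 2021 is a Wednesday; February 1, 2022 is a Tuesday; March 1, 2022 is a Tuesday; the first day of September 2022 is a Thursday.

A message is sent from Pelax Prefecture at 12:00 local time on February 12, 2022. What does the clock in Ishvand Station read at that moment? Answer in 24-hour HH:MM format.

1 September 2021 is a Wednesday, so the first Sunday is September 5 and the fourth is September 26.
1 February 2022 is a Tuesday, so the first Monday is February 7 and the second is February 14.
February 12, 2022 lies within the daylight-saving period (26 September 2021 – 14 February 2022), so Pelax Prefecture is on daylight time, UTC−09:30.
12:00 Pelax Prefecture + 9h30m = 21:30 UTC.
1 March 2022 is a Tuesday, so the first Monday is March 7.
1 September 2022 is a Thursday, so Sundays fall on 4, 11, 18, 25; the last is September 25.
At the standard offset (UTC−02:00), 21:30 UTC − 2h = 19:30 Ishvand Station standard time.
The standard-time date in Ishvand Station, February 12, 2022, is outside the daylight-saving period (7 March – 25 September), so Ishvand Station is on standard time, UTC−02:00.
21:30 UTC − 2h = 19:30 Ishvand Station.

19:30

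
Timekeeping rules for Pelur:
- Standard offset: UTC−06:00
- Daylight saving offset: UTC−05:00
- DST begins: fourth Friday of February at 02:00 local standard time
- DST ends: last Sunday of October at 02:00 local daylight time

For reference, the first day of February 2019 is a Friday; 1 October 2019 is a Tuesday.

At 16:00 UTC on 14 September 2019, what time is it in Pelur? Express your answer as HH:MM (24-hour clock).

1 February 2019 is a Friday, so the first Friday is February 1 and the fourth is February 22.
1 October 2019 is a Tuesday, so Sundays fall on 6, 13, 20, 27; the last is October 27.
At the standard offset (UTC−06:00), 16:00 UTC − 6h = 10:00 Pelur standard time.
The standard-time date in Pelur, 14 September 2019, falls between 22 February and 27 October, so daylight saving is in effect and Pelur is at UTC−05:00.
16:00 UTC − 5h = 11:00 local.

11:00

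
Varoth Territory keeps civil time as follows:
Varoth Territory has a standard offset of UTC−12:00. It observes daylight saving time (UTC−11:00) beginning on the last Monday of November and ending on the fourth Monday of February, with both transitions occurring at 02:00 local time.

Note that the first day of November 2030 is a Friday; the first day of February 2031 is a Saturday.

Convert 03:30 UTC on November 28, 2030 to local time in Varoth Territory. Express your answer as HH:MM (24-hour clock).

16:30

1 November 2030 is a Friday, so Mondays fall on 4, 11, 18, 25; the last is November 25.
1 February 2031 is a Saturday, so the first Monday is February 3 and the fourth is February 24.
At the standard offset (UTC−12:00), 03:30 UTC − 12h = 15:30 Varoth Territory standard time (rolling into the previous day, 27 November 2030).
The standard-time date in Varoth Territory, November 27, 2030, falls between 25 November 2030 and 24 February 2031, so daylight saving is in effect and Varoth Territory is at UTC−11:00.
03:30 UTC − 11h = 16:30 local (rolling into the previous day, 27 November 2030).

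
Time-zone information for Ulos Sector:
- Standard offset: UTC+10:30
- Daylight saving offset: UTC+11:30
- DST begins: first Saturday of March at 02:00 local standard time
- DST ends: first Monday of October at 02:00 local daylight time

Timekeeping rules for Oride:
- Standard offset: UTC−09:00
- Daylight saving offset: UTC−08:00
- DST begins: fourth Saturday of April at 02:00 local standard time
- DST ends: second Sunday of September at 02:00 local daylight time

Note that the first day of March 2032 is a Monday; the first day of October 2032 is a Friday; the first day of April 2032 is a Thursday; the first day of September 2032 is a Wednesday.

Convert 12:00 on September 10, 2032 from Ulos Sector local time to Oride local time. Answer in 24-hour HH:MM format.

16:30

1 March 2032 is a Monday, so the first Saturday is March 6.
1 October 2032 is a Friday, so the first Monday is October 4.
September 10, 2032 lies within the daylight-saving period (6 March – 4 October), so Ulos Sector is on daylight time, UTC+11:30.
12:00 Ulos Sector − 11h30m = 00:30 UTC.
1 April 2032 is a Thursday, so the first Saturday is April 3 and the fourth is April 24.
1 September 2032 is a Wednesday, so the first Sunday is September 5 and the second is September 12.
At the standard offset (UTC−09:00), 00:30 UTC − 9h = 15:30 Oride standard time (rolling into the previous day, 9 September 2032).
The standard-time date in Oride, September 9, 2032, falls between 24 April and 12 September, so daylight saving is in effect and Oride is at UTC−08:00.
00:30 UTC − 8h = 16:30 Oride (rolling into the previous day, 9 September 2032).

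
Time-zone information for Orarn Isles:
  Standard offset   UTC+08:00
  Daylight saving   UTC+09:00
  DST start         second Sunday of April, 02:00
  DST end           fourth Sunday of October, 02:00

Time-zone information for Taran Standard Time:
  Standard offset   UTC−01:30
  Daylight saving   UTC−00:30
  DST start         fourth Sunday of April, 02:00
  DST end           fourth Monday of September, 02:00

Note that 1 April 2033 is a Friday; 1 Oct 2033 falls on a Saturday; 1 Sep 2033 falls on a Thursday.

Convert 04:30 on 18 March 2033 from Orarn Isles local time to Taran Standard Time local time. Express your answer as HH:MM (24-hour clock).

19:00

1 April 2033 is a Friday, so the first Sunday is April 3 and the second is April 10.
1 October 2033 is a Saturday, so the first Sunday is October 2 and the fourth is October 23.
18 March 2033 does not fall between 10 April and 23 October, so daylight saving is not in effect and Orarn Isles is at UTC+08:00.
04:30 Orarn Isles − 8h = 20:30 UTC (rolling into the previous day, 17 March 2033).
1 April 2033 is a Friday, so the first Sunday is April 3 and the fourth is April 24.
1 September 2033 is a Thursday, so the first Monday is September 5 and the fourth is September 26.
At the standard offset (UTC−01:30), 20:30 UTC − 1h30m = 19:00 Taran Standard Time standard time.
The standard-time date in Taran Standard Time, 17 March 2033, is outside the daylight-saving period (24 April – 26 September), so Taran Standard Time is on standard time, UTC−01:30.
20:30 UTC − 1h30m = 19:00 Taran Standard Time.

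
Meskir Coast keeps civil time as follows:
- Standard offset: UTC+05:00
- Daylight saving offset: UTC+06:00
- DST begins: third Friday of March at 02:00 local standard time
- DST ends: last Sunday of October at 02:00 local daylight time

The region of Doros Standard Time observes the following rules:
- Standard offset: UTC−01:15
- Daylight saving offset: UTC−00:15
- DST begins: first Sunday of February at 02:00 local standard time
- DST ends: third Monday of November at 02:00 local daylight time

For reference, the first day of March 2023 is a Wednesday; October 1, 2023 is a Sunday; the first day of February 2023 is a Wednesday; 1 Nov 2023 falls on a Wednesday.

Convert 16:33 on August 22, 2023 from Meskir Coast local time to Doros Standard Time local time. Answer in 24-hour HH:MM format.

10:18

1 March 2023 is a Wednesday, so the first Friday is March 3 and the third is March 17.
1 October 2023 is a Sunday, so Sundays fall on 1, 8, 15, 22, 29; the last is October 29.
Daylight saving runs 17 March – 29 October; August 22, 2023 is inside that window, so Meskir Coast is at UTC+06:00.
16:33 Meskir Coast − 6h = 10:33 UTC.
1 February 2023 is a Wednesday, so the first Sunday is February 5.
1 November 2023 is a Wednesday, so the first Monday is November 6 and the third is November 20.
At the standard offset (UTC−01:15), 10:33 UTC − 1h15m = 09:18 Doros Standard Time standard time.
The standard-time date in Doros Standard Time, August 22, 2023, lies within the daylight-saving period (5 February – 20 November), so Doros Standard Time is on daylight time, UTC−00:15.
10:33 UTC − 0h15m = 10:18 Doros Standard Time.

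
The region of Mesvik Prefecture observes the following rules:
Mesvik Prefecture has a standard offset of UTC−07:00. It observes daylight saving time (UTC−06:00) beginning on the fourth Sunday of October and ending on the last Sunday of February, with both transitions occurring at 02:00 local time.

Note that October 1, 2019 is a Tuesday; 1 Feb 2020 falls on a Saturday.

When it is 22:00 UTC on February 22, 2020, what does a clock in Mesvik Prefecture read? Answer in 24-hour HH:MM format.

1 October 2019 is a Tuesday, so the first Sunday is October 6 and the fourth is October 27.
1 February 2020 is a Saturday, so Sundays fall on 2, 9, 16, 23; the last is February 23.
At the standard offset (UTC−07:00), 22:00 UTC − 7h = 15:00 Mesvik Prefecture standard time.
Daylight saving runs 27 October 2019 – 23 February 2020; the standard-time date in Mesvik Prefecture, February 22, 2020, is inside that window, so Mesvik Prefecture is at UTC−06:00.
22:00 UTC − 6h = 16:00 local.

16:00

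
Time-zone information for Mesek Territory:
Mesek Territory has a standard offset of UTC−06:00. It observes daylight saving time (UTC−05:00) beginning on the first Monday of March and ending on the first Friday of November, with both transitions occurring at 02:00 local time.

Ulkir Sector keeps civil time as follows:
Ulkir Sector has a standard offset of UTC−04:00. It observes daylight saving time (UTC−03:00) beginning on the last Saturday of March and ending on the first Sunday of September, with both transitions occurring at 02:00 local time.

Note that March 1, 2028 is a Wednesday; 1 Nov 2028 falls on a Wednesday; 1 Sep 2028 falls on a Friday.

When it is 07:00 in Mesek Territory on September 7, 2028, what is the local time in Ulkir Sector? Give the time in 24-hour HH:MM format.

1 March 2028 is a Wednesday, so the first Monday is March 6.
1 November 2028 is a Wednesday, so the first Friday is November 3.
September 7, 2028 lies within the daylight-saving period (6 March – 3 November), so Mesek Territory is on daylight time, UTC−05:00.
07:00 Mesek Territory + 5h = 12:00 UTC.
1 March 2028 is a Wednesday, so Saturdays fall on 4, 11, 18, 25; the last is March 25.
1 September 2028 is a Friday, so the first Sunday is September 3.
At the standard offset (UTC−04:00), 12:00 UTC − 4h = 08:00 Ulkir Sector standard time.
Daylight saving runs 25 March – 3 September; the standard-time date in Ulkir Sector, September 7, 2028, is outside that window, so Ulkir Sector is on standard time at UTC−04:00.
12:00 UTC − 4h = 08:00 Ulkir Sector.

08:00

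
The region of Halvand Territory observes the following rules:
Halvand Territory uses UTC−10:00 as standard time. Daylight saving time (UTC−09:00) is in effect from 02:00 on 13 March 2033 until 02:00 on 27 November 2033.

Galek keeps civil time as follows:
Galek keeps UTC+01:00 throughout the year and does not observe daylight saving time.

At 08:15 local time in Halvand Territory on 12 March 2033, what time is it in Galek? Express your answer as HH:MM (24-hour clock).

19:15

12 March 2033 is outside the daylight-saving period (13 March – 27 November), so Halvand Territory is on standard time, UTC−10:00.
08:15 Halvand Territory + 10h = 18:15 UTC.
Galek has no daylight saving, so its offset is UTC+01:00 year-round.
18:15 UTC + 1h = 19:15 Galek.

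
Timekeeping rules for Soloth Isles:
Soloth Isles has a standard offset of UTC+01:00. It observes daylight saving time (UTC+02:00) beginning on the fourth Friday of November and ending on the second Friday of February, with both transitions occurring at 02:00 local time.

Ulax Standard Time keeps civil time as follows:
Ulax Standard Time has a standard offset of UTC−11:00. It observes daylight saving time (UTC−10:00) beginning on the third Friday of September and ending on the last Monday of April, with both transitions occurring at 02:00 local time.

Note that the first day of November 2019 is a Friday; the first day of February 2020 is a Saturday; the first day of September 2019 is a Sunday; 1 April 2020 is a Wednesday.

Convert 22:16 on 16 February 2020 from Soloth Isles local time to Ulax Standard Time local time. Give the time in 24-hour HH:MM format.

11:16

1 November 2019 is a Friday, so the first Friday is November 1 and the fourth is November 22.
1 February 2020 is a Saturday, so the first Friday is February 7 and the second is February 14.
Daylight saving runs 22 November 2019 – 14 February 2020; 16 February 2020 is outside that window, so Soloth Isles is on standard time at UTC+01:00.
22:16 Soloth Isles − 1h = 21:16 UTC.
1 September 2019 is a Sunday, so the first Friday is September 6 and the third is September 20.
1 April 2020 is a Wednesday, so Mondays fall on 6, 13, 20, 27; the last is April 27.
At the standard offset (UTC−11:00), 21:16 UTC − 11h = 10:16 Ulax Standard Time standard time.
The standard-time date in Ulax Standard Time, 16 February 2020, falls between 20 September 2019 and 27 April 2020, so daylight saving is in effect and Ulax Standard Time is at UTC−10:00.
21:16 UTC − 10h = 11:16 Ulax Standard Time.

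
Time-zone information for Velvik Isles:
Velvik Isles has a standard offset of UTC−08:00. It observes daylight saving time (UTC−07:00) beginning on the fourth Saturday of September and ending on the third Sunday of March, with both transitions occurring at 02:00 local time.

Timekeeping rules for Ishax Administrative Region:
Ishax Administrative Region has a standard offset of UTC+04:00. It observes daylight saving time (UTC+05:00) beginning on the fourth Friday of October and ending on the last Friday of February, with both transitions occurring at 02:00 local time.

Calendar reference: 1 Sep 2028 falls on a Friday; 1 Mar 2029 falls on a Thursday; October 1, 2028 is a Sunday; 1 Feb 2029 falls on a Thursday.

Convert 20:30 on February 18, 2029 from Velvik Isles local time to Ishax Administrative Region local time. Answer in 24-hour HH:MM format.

08:30

1 September 2028 is a Friday, so the first Saturday is September 2 and the fourth is September 23.
1 March 2029 is a Thursday, so the first Sunday is March 4 and the third is March 18.
Daylight saving runs 23 September 2028 – 18 March 2029; February 18, 2029 is inside that window, so Velvik Isles is at UTC−07:00.
20:30 Velvik Isles + 7h = 03:30 UTC (rolling into the next day, 19 February 2029).
1 October 2028 is a Sunday, so the first Friday is October 6 and the fourth is October 27.
1 February 2029 is a Thursday, so Fridays fall on 2, 9, 16, 23; the last is February 23.
At the standard offset (UTC+04:00), 03:30 UTC + 4h = 07:30 Ishax Administrative Region standard time.
Daylight saving runs 27 October 2028 – 23 February 2029; the standard-time date in Ishax Administrative Region, February 19, 2029, is inside that window, so Ishax Administrative Region is at UTC+05:00.
03:30 UTC + 5h = 08:30 Ishax Administrative Region.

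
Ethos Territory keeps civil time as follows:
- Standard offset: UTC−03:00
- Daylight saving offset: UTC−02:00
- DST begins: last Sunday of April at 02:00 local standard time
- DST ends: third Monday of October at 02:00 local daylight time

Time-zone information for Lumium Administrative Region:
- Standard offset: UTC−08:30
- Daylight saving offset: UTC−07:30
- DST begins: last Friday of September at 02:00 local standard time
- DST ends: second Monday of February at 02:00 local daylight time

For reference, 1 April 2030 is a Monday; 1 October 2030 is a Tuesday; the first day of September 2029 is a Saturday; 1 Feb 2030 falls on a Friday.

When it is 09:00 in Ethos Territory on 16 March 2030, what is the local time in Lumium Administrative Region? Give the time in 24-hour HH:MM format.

03:30

1 April 2030 is a Monday, so Sundays fall on 7, 14, 21, 28; the last is April 28.
1 October 2030 is a Tuesday, so the first Monday is October 7 and the third is October 21.
16 March 2030 is outside the daylight-saving period (28 April – 21 October), so Ethos Territory is on standard time, UTC−03:00.
09:00 Ethos Territory + 3h = 12:00 UTC.
1 September 2029 is a Saturday, so Fridays fall on 7, 14, 21, 28; the last is September 28.
1 February 2030 is a Friday, so the first Monday is February 4 and the second is February 11.
At the standard offset (UTC−08:30), 12:00 UTC − 8h30m = 03:30 Lumium Administrative Region standard time.
Daylight saving runs 28 September 2029 – 11 February 2030; the standard-time date in Lumium Administrative Region, 16 March 2030, is outside that window, so Lumium Administrative Region is on standard time at UTC−08:30.
12:00 UTC − 8h30m = 03:30 Lumium Administrative Region.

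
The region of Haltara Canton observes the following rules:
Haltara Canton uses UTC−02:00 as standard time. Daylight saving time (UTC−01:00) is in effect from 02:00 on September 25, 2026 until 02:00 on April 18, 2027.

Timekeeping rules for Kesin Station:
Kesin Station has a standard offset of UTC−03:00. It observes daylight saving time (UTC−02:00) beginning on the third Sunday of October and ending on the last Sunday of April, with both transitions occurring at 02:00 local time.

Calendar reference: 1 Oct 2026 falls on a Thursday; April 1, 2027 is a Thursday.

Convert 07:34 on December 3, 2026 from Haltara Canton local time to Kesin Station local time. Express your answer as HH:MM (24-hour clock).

December 3, 2026 lies within the daylight-saving period (25 September 2026 – 18 April 2027), so Haltara Canton is on daylight time, UTC−01:00.
07:34 Haltara Canton + 1h = 08:34 UTC.
1 October 2026 is a Thursday, so the first Sunday is October 4 and the third is October 18.
1 April 2027 is a Thursday, so Sundays fall on 4, 11, 18, 25; the last is April 25.
At the standard offset (UTC−03:00), 08:34 UTC − 3h = 05:34 Kesin Station standard time.
Daylight saving runs 18 October 2026 – 25 April 2027; the standard-time date in Kesin Station, December 3, 2026, is inside that window, so Kesin Station is at UTC−02:00.
08:34 UTC − 2h = 06:34 Kesin Station.

06:34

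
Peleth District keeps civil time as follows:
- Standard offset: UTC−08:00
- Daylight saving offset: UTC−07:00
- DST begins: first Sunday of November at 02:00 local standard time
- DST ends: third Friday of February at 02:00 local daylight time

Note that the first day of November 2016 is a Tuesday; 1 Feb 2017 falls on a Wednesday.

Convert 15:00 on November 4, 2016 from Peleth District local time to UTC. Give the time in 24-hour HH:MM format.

23:00

1 November 2016 is a Tuesday, so the first Sunday is November 6.
1 February 2017 is a Wednesday, so the first Friday is February 3 and the third is February 17.
November 4, 2016 does not fall between 6 November 2016 and 17 February 2017, so daylight saving is not in effect and Peleth District is at UTC−08:00.
15:00 local + 8h = 23:00 UTC.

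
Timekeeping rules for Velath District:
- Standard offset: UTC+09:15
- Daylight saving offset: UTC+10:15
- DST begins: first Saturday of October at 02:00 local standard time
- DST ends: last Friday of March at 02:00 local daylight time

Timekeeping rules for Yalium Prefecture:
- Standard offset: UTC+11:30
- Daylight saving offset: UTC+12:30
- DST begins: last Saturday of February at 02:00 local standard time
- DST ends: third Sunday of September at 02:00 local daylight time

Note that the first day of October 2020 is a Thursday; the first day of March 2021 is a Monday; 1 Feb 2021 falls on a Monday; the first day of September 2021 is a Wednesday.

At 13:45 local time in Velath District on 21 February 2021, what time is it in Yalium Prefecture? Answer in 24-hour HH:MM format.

1 October 2020 is a Thursday, so the first Saturday is October 3.
1 March 2021 is a Monday, so Fridays fall on 5, 12, 19, 26; the last is March 26.
21 February 2021 falls between 3 October 2020 and 26 March 2021, so daylight saving is in effect and Velath District is at UTC+10:15.
13:45 Velath District − 10h15m = 03:30 UTC.
1 February 2021 is a Monday, so Saturdays fall on 6, 13, 20, 27; the last is February 27.
1 September 2021 is a Wednesday, so the first Sunday is September 5 and the third is September 19.
At the standard offset (UTC+11:30), 03:30 UTC + 11h30m = 15:00 Yalium Prefecture standard time.
The standard-time date in Yalium Prefecture, 21 February 2021, does not fall between 27 February and 19 September, so daylight saving is not in effect and Yalium Prefecture is at UTC+11:30.
03:30 UTC + 11h30m = 15:00 Yalium Prefecture.

15:00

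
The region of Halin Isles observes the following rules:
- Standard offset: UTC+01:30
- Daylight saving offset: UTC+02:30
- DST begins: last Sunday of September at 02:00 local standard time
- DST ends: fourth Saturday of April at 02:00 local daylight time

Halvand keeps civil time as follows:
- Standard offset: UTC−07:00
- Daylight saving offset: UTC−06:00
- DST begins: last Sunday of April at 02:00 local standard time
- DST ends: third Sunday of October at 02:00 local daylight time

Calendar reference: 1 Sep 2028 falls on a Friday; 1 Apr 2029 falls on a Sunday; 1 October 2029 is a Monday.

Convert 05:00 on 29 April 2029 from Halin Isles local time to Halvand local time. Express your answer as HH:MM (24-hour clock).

1 September 2028 is a Friday, so Sundays fall on 3, 10, 17, 24; the last is September 24.
1 April 2029 is a Sunday, so the first Saturday is April 7 and the fourth is April 28.
29 April 2029 is outside the daylight-saving period (24 September 2028 – 28 April 2029), so Halin Isles is on standard time, UTC+01:30.
05:00 Halin Isles − 1h30m = 03:30 UTC.
1 April 2029 is a Sunday, so Sundays fall on 1, 8, 15, 22, 29; the last is April 29.
1 October 2029 is a Monday, so the first Sunday is October 7 and the third is October 21.
At the standard offset (UTC−07:00), 03:30 UTC − 7h = 20:30 Halvand standard time (rolling into the previous day, 28 April 2029).
The standard-time date in Halvand, 28 April 2029, does not fall between 29 April and 21 October, so daylight saving is not in effect and Halvand is at UTC−07:00.
03:30 UTC − 7h = 20:30 Halvand (rolling into the previous day, 28 April 2029).

20:30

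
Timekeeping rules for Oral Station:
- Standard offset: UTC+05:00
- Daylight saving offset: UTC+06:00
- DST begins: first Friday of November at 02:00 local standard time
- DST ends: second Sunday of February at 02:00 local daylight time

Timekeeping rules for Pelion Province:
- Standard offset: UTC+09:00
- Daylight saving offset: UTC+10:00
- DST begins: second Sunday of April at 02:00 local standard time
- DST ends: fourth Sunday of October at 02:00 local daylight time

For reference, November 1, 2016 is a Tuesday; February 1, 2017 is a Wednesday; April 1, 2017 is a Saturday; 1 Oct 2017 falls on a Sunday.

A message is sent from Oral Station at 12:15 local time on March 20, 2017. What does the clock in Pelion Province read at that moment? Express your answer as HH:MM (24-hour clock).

1 November 2016 is a Tuesday, so the first Friday is November 4.
1 February 2017 is a Wednesday, so the first Sunday is February 5 and the second is February 12.
March 20, 2017 does not fall between 4 November 2016 and 12 February 2017, so daylight saving is not in effect and Oral Station is at UTC+05:00.
12:15 Oral Station − 5h = 07:15 UTC.
1 April 2017 is a Saturday, so the first Sunday is April 2 and the second is April 9.
1 October 2017 is a Sunday, so the first Sunday is October 1 and the fourth is October 22.
At the standard offset (UTC+09:00), 07:15 UTC + 9h = 16:15 Pelion Province standard time.
The standard-time date in Pelion Province, March 20, 2017, does not fall between 9 April and 22 October, so daylight saving is not in effect and Pelion Province is at UTC+09:00.
07:15 UTC + 9h = 16:15 Pelion Province.

16:15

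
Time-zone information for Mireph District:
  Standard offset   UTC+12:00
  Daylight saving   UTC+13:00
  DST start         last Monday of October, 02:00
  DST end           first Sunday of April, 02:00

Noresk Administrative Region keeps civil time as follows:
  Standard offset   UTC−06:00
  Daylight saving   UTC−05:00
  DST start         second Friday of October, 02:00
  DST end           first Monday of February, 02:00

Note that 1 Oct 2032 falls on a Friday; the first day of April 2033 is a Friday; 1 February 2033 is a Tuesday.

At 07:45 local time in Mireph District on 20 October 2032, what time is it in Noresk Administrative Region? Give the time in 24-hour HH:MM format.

14:45

1 October 2032 is a Friday, so Mondays fall on 4, 11, 18, 25; the last is October 25.
1 April 2033 is a Friday, so the first Sunday is April 3.
Daylight saving runs 25 October 2032 – 3 April 2033; 20 October 2032 is outside that window, so Mireph District is on standard time at UTC+12:00.
07:45 Mireph District − 12h = 19:45 UTC (rolling into the previous day, 19 October 2032).
1 October 2032 is a Friday, so the first Friday is October 1 and the second is October 8.
1 February 2033 is a Tuesday, so the first Monday is February 7.
At the standard offset (UTC−06:00), 19:45 UTC − 6h = 13:45 Noresk Administrative Region standard time.
The standard-time date in Noresk Administrative Region, 19 October 2032, falls between 8 October 2032 and 7 February 2033, so daylight saving is in effect and Noresk Administrative Region is at UTC−05:00.
19:45 UTC − 5h = 14:45 Noresk Administrative Region.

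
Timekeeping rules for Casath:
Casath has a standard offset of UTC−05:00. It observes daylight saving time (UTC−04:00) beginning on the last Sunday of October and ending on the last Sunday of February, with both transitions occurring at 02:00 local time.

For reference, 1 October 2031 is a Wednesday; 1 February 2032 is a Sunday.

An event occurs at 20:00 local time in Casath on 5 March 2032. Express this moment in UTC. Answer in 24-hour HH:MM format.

1 October 2031 is a Wednesday, so Sundays fall on 5, 12, 19, 26; the last is October 26.
1 February 2032 is a Sunday, so Sundays fall on 1, 8, 15, 22, 29; the last is February 29.
5 March 2032 is outside the daylight-saving period (26 October 2031 – 29 February 2032), so Casath is on standard time, UTC−05:00.
20:00 local + 5h = 01:00 UTC (rolling into the next day, 6 March 2032).

01:00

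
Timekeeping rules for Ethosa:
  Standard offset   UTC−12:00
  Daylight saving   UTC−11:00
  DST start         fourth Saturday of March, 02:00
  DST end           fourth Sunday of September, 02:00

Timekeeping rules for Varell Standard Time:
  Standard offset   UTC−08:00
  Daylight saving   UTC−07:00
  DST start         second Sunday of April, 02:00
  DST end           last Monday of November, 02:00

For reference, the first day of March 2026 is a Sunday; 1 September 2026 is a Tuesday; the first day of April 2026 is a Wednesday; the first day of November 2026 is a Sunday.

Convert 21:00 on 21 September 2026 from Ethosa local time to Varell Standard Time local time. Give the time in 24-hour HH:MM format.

1 March 2026 is a Sunday, so the first Saturday is March 7 and the fourth is March 28.
1 September 2026 is a Tuesday, so the first Sunday is September 6 and the fourth is September 27.
Daylight saving runs 28 March – 27 September; 21 September 2026 is inside that window, so Ethosa is at UTC−11:00.
21:00 Ethosa + 11h = 08:00 UTC (rolling into the next day, 22 September 2026).
1 April 2026 is a Wednesday, so the first Sunday is April 5 and the second is April 12.
1 November 2026 is a Sunday, so Mondays fall on 2, 9, 16, 23, 30; the last is November 30.
At the standard offset (UTC−08:00), 08:00 UTC − 8h = 00:00 Varell Standard Time standard time.
The standard-time date in Varell Standard Time, 22 September 2026, falls between 12 April and 30 November, so daylight saving is in effect and Varell Standard Time is at UTC−07:00.
08:00 UTC − 7h = 01:00 Varell Standard Time.

01:00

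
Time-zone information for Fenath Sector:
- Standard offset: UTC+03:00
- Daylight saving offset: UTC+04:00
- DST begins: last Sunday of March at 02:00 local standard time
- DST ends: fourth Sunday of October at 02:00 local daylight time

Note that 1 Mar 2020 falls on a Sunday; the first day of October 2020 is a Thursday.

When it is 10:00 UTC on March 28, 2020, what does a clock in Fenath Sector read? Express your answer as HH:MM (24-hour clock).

1 March 2020 is a Sunday, so Sundays fall on 1, 8, 15, 22, 29; the last is March 29.
1 October 2020 is a Thursday, so the first Sunday is October 4 and the fourth is October 25.
At the standard offset (UTC+03:00), 10:00 UTC + 3h = 13:00 Fenath Sector standard time.
The standard-time date in Fenath Sector, March 28, 2020, is outside the daylight-saving period (29 March – 25 October), so Fenath Sector is on standard time, UTC+03:00.
10:00 UTC + 3h = 13:00 local.

13:00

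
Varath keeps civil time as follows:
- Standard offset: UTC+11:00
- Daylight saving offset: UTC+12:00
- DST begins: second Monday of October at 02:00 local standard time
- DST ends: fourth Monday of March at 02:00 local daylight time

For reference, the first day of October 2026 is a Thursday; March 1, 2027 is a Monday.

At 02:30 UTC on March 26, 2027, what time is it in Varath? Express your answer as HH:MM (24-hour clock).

1 October 2026 is a Thursday, so the first Monday is October 5 and the second is October 12.
1 March 2027 is a Monday, so the first Monday is March 1 and the fourth is March 22.
At the standard offset (UTC+11:00), 02:30 UTC + 11h = 13:30 Varath standard time.
Daylight saving runs 12 October 2026 – 22 March 2027; the standard-time date in Varath, March 26, 2027, is outside that window, so Varath is on standard time at UTC+11:00.
02:30 UTC + 11h = 13:30 local.

13:30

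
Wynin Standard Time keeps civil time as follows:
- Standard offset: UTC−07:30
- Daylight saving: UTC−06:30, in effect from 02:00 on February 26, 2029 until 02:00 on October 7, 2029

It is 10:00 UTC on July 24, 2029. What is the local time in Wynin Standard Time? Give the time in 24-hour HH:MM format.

At the standard offset (UTC−07:30), 10:00 UTC − 7h30m = 02:30 Wynin Standard Time standard time.
Daylight saving runs 26 February – 7 October; the standard-time date in Wynin Standard Time, July 24, 2029, is inside that window, so Wynin Standard Time is at UTC−06:30.
10:00 UTC − 6h30m = 03:30 local.

03:30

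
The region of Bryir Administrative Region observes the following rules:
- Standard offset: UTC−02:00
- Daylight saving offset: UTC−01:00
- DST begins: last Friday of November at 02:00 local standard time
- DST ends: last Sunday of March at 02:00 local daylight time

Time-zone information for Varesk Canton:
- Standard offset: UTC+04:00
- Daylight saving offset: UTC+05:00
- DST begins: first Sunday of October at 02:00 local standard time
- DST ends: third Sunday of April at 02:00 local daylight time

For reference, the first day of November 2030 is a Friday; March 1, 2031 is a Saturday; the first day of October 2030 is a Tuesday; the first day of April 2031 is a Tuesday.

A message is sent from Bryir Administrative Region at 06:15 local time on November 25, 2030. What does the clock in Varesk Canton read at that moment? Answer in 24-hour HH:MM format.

1 November 2030 is a Friday, so Fridays fall on 1, 8, 15, 22, 29; the last is November 29.
1 March 2031 is a Saturday, so Sundays fall on 2, 9, 16, 23, 30; the last is March 30.
November 25, 2030 is outside the daylight-saving period (29 November 2030 – 30 March 2031), so Bryir Administrative Region is on standard time, UTC−02:00.
06:15 Bryir Administrative Region + 2h = 08:15 UTC.
1 October 2030 is a Tuesday, so the first Sunday is October 6.
1 April 2031 is a Tuesday, so the first Sunday is April 6 and the third is April 20.
At the standard offset (UTC+04:00), 08:15 UTC + 4h = 12:15 Varesk Canton standard time.
The standard-time date in Varesk Canton, November 25, 2030, lies within the daylight-saving period (6 October 2030 – 20 April 2031), so Varesk Canton is on daylight time, UTC+05:00.
08:15 UTC + 5h = 13:15 Varesk Canton.

13:15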